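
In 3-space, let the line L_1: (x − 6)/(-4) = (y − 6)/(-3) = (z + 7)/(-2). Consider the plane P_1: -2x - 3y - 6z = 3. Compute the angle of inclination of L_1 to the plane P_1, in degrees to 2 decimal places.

L_1 has direction (-4, -3, -2) through (6, 6, -7).
sin θ = |n·v| / (|n||v|) = |29| / (√49 · √29) = 0.76931.
θ ≈ 50.29°.

50.29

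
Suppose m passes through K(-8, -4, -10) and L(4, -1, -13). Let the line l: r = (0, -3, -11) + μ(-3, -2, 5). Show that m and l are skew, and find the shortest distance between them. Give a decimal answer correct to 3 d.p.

0.668

A direction vector for m is L − K = (12, 3, -3).
Common perpendicular direction n = (12, 3, -3) × (-3, -2, 5) = (9, -51, -15).
With w = (0, -3, -11) − (-8, -4, -10) = (8, 1, -1), w · n = 36.
Since n ≠ 0 the lines are not parallel, and w · n = 36 ≠ 0 so they do not intersect; hence they are skew.
Distance = |w · n| / |n| = |36| / √2907 ≈ 0.668.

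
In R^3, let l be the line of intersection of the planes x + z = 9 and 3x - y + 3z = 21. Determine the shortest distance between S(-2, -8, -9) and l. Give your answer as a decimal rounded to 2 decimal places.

19.90

Direction of l: (1, 0, 1) × (3, -1, 3) = (1, 0, -1).
A point on l: solving the two plane equations with x = 4 gives (4, 6, 5).
Taking (4, 6, 5) on l with direction v = (1, 0, -1): w = S − (4, 6, 5) = (-6, -14, -14), and w × v = (14, -20, 14).
Distance = |w × v| / |v| = √792 / √2 ≈ 19.90.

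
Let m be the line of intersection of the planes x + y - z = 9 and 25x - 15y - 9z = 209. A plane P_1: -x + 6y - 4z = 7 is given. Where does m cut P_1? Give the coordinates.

(5, -2, -6)

Direction of m: (1, 1, -1) × (25, -15, -9) = (-24, -16, -40).
A point on m: solving the two plane equations with x = 17 gives (17, 6, 14).
Substitute r = (17, 6, 14) + t(-24, -16, -40) into the plane: -37 + 88t = 7, so t = 1/2.
Intersection: (17, 6, 14) + (1/2)·(-24, -16, -40) = (5, -2, -6).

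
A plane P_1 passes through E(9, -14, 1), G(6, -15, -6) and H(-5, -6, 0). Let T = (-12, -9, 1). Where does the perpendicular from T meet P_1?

EG = (-3, -1, -7), EH = (-14, 8, -1); a normal to P_1 is EG × EH = (57, 95, -38).
Using E: P_1 has equation 57x + 95y - 38z = -855.
Foot = T − λn with λ = (n·T − d)/|n|² = (-1577 − (-855))/13718 = -1/19.
Foot = (-12, -9, 1) − (-1/19)·(57, 95, -38) = (-9, -4, -1).

(-9, -4, -1)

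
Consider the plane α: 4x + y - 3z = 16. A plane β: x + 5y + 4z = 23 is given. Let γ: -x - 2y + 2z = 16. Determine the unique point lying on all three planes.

Solving the 3×3 linear system 4x + y - 3z = 16, x + 5y + 4z = 23, -x - 2y + 2z = 16 (e.g. by elimination or Cramer's rule, determinant = 57) gives (12, -5, 9).

(12, -5, 9)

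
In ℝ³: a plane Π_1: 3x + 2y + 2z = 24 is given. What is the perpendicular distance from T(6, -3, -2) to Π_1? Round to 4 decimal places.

n·T − d = (3)·(6) + (2)·(-3) + (2)·(-2) − 24 = -16; |n| = √17.
Distance = |-16| / √17 = 16/√17 ≈ 3.8806.

3.8806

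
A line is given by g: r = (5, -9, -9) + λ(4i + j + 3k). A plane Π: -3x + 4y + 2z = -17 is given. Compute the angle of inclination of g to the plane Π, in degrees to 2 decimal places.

sin θ = |n·v| / (|n||v|) = |-2| / (√29 · √26) = 0.07284.
θ ≈ 4.18°.

4.18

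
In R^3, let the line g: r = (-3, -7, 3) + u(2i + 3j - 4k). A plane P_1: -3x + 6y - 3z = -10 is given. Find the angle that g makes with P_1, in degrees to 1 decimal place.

37.3

sin θ = |n·v| / (|n||v|) = |24| / (√54 · √29) = 0.60648.
θ ≈ 37.3°.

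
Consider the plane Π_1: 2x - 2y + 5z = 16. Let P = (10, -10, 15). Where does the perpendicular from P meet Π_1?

Foot = P − λn with λ = (n·P − d)/|n|² = (115 − 16)/33 = 3.
Foot = (10, -10, 15) − 3·(2, -2, 5) = (4, -4, 0).

(4, -4, 0)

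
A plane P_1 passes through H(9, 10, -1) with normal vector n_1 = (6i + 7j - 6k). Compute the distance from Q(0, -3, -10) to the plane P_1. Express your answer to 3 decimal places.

8.273

P_1: n_1·r = n_1·H gives 6x + 7y - 6z = 130.
n·Q − d = (6)·(0) + (7)·(-3) + (-6)·(-10) − 130 = -91; |n| = √121.
Distance = |-91| / √121 = 91/√121 ≈ 8.273.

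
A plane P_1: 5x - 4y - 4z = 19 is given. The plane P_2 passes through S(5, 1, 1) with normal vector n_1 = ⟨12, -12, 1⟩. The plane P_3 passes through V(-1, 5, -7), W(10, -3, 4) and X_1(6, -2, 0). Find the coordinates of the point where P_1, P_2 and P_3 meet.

P_2: n_1·r = n_1·S gives 12x - 12y + z = 49.
VW = (11, -8, 11), VX_1 = (7, -7, 7); a normal to P_3 is VW × VX_1 = (21, 0, -21).
Using V: P_3 has equation 21x - 21z = 126.
Solving the 3×3 linear system 5x - 4y - 4z = 19, 12x - 12y + z = 49, 21x - 21z = 126 (e.g. by elimination or Cramer's rule, determinant = -840) gives (7, 3, 1).

(7, 3, 1)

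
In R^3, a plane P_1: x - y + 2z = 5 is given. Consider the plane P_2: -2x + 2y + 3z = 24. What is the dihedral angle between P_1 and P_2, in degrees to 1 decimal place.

78.6

cos θ = |n₁·n₂| / (|n₁||n₂|) = |2| / (√6 · √17).
θ = arccos(0.19803) ≈ 78.6°.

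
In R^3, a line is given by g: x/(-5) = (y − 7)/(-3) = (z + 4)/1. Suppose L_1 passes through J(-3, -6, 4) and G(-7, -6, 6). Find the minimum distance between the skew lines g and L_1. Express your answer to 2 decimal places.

10.61

g has direction (-5, -3, 1) through (0, 7, -4).
A direction vector for L_1 is G − J = (-4, 0, 2).
Common perpendicular direction n = (-5, -3, 1) × (-4, 0, 2) = (-6, 6, -12).
With w = (-3, -6, 4) − (0, 7, -4) = (-3, -13, 8), w · n = -156.
Distance = |w · n| / |n| = |-156| / √216 ≈ 10.61.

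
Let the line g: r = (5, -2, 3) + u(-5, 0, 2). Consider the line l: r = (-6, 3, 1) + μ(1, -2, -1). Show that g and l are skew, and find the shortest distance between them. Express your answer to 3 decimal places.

7.066

Common perpendicular direction n = (-5, 0, 2) × (1, -2, -1) = (4, -3, 10).
With w = (-6, 3, 1) − (5, -2, 3) = (-11, 5, -2), w · n = -79.
Since n ≠ 0 the lines are not parallel, and w · n = -79 ≠ 0 so they do not intersect; hence they are skew.
Distance = |w · n| / |n| = |-79| / √125 ≈ 7.066.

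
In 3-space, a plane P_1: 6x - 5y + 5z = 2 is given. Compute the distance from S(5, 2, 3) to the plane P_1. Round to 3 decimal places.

n·S − d = (6)·(5) + (-5)·(2) + (5)·(3) − 2 = 33; |n| = √86.
Distance = |33| / √86 = 33/√86 ≈ 3.558.

3.558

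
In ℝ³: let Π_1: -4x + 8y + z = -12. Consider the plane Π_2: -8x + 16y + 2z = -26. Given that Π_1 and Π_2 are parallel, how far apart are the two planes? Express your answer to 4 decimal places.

0.1111

Rescale Π_2 by 1/2: -4x + 8y + z = -13. Then distance = |-12 − (-13)| / √81 ≈ 0.1111.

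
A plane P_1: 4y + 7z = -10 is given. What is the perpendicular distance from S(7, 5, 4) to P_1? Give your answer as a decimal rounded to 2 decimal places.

n·S − d = (0)·(7) + (4)·(5) + (7)·(4) − (-10) = 58; |n| = √65.
Distance = |58| / √65 = 58/√65 ≈ 7.19.

7.19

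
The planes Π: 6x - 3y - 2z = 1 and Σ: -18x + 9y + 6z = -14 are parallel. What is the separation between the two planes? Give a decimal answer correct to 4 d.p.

Rescale Σ by 1/(-3): 6x - 3y - 2z = 14/3. Then distance = |1 − (14/3)| / √49 ≈ 0.5238.

0.5238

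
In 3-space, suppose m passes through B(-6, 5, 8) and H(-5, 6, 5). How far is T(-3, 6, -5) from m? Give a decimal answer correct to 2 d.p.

3.30

A direction vector for m is H − B = (1, 1, -3).
Taking (-6, 5, 8) on m with direction v = (1, 1, -3): w = T − (-6, 5, 8) = (3, 1, -13), and w × v = (10, -4, 2).
Distance = |w × v| / |v| = √120 / √11 ≈ 3.30.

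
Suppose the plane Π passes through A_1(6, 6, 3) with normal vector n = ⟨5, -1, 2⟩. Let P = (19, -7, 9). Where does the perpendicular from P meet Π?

(4, -4, 3)

Π: n·r = n·A_1 gives 5x - y + 2z = 30.
Foot = P − λn with λ = (n·P − d)/|n|² = (120 − 30)/30 = 3.
Foot = (19, -7, 9) − 3·(5, -1, 2) = (4, -4, 3).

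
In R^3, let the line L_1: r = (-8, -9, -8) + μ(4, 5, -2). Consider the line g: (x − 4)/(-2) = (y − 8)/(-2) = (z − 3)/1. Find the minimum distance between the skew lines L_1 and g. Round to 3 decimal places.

15.205

g has direction (-2, -2, 1) through (4, 8, 3).
Common perpendicular direction n = (4, 5, -2) × (-2, -2, 1) = (1, 0, 2).
With w = (4, 8, 3) − (-8, -9, -8) = (12, 17, 11), w · n = 34.
Distance = |w · n| / |n| = |34| / √5 ≈ 15.205.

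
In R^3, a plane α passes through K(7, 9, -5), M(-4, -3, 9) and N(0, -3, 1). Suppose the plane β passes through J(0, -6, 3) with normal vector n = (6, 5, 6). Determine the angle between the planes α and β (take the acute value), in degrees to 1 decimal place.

50.3

KM = (-11, -12, 14), KN = (-7, -12, 6); a normal to α is KM × KN = (96, -32, 48).
Using K: α has equation 96x - 32y + 48z = 144.
β: n·r = n·J gives 6x + 5y + 6z = -12.
cos θ = |n₁·n₂| / (|n₁||n₂|) = |704| / (√12544 · √97).
θ = arccos(0.63822) ≈ 50.3°.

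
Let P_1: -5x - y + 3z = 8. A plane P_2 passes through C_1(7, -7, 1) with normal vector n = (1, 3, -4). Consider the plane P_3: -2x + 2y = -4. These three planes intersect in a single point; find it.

P_2: n·r = n·C_1 gives x + 3y - 4z = -18.
Solving the 3×3 linear system -5x - y + 3z = 8, x + 3y - 4z = -18, -2x + 2y = -4 (e.g. by elimination or Cramer's rule, determinant = -24) gives (1, -1, 4).

(1, -1, 4)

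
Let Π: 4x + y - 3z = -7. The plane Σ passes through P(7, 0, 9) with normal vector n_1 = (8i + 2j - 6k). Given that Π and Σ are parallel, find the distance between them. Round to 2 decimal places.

1.57

Σ: n_1·r = n_1·P gives 8x + 2y - 6z = 2.
Rescale Σ by 1/2: 4x + y - 3z = 1. Then distance = |-7 − 1| / √26 ≈ 1.57.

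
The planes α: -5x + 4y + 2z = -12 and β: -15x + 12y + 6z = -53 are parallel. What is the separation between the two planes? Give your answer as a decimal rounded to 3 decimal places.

0.845

Rescale β by 1/3: -5x + 4y + 2z = -53/3. Then distance = |-12 − (-53/3)| / √45 ≈ 0.845.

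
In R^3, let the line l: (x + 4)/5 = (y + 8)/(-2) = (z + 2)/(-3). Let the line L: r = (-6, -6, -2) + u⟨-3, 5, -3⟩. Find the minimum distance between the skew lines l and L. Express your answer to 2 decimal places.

0.16

l has direction (5, -2, -3) through (-4, -8, -2).
Common perpendicular direction n = (5, -2, -3) × (-3, 5, -3) = (21, 24, 19).
With w = (-6, -6, -2) − (-4, -8, -2) = (-2, 2, 0), w · n = 6.
Distance = |w · n| / |n| = |6| / √1378 ≈ 0.16.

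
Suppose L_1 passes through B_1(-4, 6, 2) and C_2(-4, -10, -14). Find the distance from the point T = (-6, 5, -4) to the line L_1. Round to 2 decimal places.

4.06

A direction vector for L_1 is C_2 − B_1 = (0, -16, -16).
Taking (-4, 6, 2) on L_1 with direction v = (0, -16, -16): w = T − (-4, 6, 2) = (-2, -1, -6), and w × v = (-80, -32, 32).
Distance = |w × v| / |v| = √8448 / √512 ≈ 4.06.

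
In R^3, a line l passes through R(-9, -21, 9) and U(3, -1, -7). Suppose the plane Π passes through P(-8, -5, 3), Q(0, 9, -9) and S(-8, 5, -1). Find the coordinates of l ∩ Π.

A direction vector for l is U − R = (12, 20, -16).
PQ = (8, 14, -12), PS = (0, 10, -4); a normal to Π is PQ × PS = (64, 32, 80).
Using P: Π has equation 64x + 32y + 80z = -432.
Substitute r = (-9, -21, 9) + t(12, 20, -16) into the plane: -528 + 128t = -432, so t = 3/4.
Intersection: (-9, -21, 9) + (3/4)·(12, 20, -16) = (0, -6, -3).

(0, -6, -3)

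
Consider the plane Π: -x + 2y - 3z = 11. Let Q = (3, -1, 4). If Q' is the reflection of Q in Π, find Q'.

(-1, 7, -8)

λ = (n·Q − d)/|n|² = (-17 − 11)/14 = -2.
Reflection = Q − 2λn = (3, -1, 4) − (-4)·(-1, 2, -3) = (-1, 7, -8).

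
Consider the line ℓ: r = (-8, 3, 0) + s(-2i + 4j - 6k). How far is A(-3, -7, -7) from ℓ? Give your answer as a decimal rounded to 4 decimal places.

13.1475

Taking (-8, 3, 0) on ℓ with direction v = (-2, 4, -6): w = A − (-8, 3, 0) = (5, -10, -7), and w × v = (88, 44, 0).
Distance = |w × v| / |v| = √9680 / √56 ≈ 13.1475.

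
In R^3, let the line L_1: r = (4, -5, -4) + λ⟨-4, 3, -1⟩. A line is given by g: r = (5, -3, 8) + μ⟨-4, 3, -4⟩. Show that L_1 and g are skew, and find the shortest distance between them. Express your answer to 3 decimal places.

Common perpendicular direction n = (-4, 3, -1) × (-4, 3, -4) = (-9, -12, 0).
With w = (5, -3, 8) − (4, -5, -4) = (1, 2, 12), w · n = -33.
Since n ≠ 0 the lines are not parallel, and w · n = -33 ≠ 0 so they do not intersect; hence they are skew.
Distance = |w · n| / |n| = |-33| / √225 ≈ 2.200.

2.200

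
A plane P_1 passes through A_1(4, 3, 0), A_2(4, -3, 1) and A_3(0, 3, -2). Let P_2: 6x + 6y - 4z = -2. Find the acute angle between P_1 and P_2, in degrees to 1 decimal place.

A_1A_2 = (0, -6, 1), A_1A_3 = (-4, 0, -2); a normal to P_1 is A_1A_2 × A_1A_3 = (12, -4, -24).
Using A_1: P_1 has equation 12x - 4y - 24z = 36.
cos θ = |n₁·n₂| / (|n₁||n₂|) = |144| / (√736 · √88).
θ = arccos(0.56583) ≈ 55.5°.

55.5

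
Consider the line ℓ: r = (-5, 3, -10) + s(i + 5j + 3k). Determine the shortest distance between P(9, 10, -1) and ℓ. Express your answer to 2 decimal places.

12.69

Taking (-5, 3, -10) on ℓ with direction v = (1, 5, 3): w = P − (-5, 3, -10) = (14, 7, 9), and w × v = (-24, -33, 63).
Distance = |w × v| / |v| = √5634 / √35 ≈ 12.69.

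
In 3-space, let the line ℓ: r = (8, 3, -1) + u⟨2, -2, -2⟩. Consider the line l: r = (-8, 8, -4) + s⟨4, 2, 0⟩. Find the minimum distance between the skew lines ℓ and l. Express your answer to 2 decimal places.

Common perpendicular direction n = (2, -2, -2) × (4, 2, 0) = (4, -8, 12).
With w = (-8, 8, -4) − (8, 3, -1) = (-16, 5, -3), w · n = -140.
Distance = |w · n| / |n| = |-140| / √224 ≈ 9.35.

9.35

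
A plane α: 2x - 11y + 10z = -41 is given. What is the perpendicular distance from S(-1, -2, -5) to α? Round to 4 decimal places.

n·S − d = (2)·(-1) + (-11)·(-2) + (10)·(-5) − (-41) = 11; |n| = √225.
Distance = |11| / √225 = 11/√225 ≈ 0.7333.

0.7333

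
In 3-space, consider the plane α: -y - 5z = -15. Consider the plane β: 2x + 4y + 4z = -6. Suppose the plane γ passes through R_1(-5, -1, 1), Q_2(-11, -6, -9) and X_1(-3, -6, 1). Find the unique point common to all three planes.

R_1Q_2 = (-6, -5, -10), R_1X_1 = (2, -5, 0); a normal to γ is R_1Q_2 × R_1X_1 = (-50, -20, 40).
Using R_1: γ has equation -50x - 20y + 40z = 310.
Solving the 3×3 linear system -y - 5z = -15, 2x + 4y + 4z = -6, -50x - 20y + 40z = 310 (e.g. by elimination or Cramer's rule, determinant = -520) gives (-1, -5, 4).

(-1, -5, 4)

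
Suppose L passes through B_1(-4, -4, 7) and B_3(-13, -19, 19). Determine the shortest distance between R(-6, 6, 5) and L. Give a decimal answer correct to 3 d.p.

A direction vector for L is B_3 − B_1 = (-9, -15, 12).
Taking (-4, -4, 7) on L with direction v = (-9, -15, 12): w = R − (-4, -4, 7) = (-2, 10, -2), and w × v = (90, 42, 120).
Distance = |w × v| / |v| = √24264 / √450 ≈ 7.343.

7.343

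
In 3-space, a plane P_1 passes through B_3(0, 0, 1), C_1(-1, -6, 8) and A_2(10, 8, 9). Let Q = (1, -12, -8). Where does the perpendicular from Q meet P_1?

(-7, -6, -4)

B_3C_1 = (-1, -6, 7), B_3A_2 = (10, 8, 8); a normal to P_1 is B_3C_1 × B_3A_2 = (-104, 78, 52).
Using B_3: P_1 has equation -104x + 78y + 52z = 52.
Foot = Q − λn with λ = (n·Q − d)/|n|² = (-1456 − 52)/19604 = -1/13.
Foot = (1, -12, -8) − (-1/13)·(-104, 78, 52) = (-7, -6, -4).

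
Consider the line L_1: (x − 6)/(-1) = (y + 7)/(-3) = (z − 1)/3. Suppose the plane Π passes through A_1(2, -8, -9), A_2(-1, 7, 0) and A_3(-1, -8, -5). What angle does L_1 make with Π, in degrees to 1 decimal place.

L_1 has direction (-1, -3, 3) through (6, -7, 1).
A_1A_2 = (-3, 15, 9), A_1A_3 = (-3, 0, 4); a normal to Π is A_1A_2 × A_1A_3 = (60, -15, 45).
Using A_1: Π has equation 60x - 15y + 45z = -165.
sin θ = |n·v| / (|n||v|) = |120| / (√5850 · √19) = 0.35994.
θ ≈ 21.1°.

21.1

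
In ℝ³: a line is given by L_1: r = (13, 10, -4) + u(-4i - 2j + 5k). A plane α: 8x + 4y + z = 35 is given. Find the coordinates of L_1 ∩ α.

(1, 4, 11)

Substitute r = (13, 10, -4) + t(-4, -2, 5) into the plane: 140 + (-35)t = 35, so t = 3.
Intersection: (13, 10, -4) + 3·(-4, -2, 5) = (1, 4, 11).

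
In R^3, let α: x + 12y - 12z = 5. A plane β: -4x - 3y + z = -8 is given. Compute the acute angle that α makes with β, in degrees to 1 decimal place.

53.1

cos θ = |n₁·n₂| / (|n₁||n₂|) = |-52| / (√289 · √26).
θ = arccos(0.59988) ≈ 53.1°.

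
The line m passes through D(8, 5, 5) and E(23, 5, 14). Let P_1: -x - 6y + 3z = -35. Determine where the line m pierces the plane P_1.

A direction vector for m is E − D = (15, 0, 9).
Substitute r = (8, 5, 5) + t(15, 0, 9) into the plane: -23 + 12t = -35, so t = -1.
Intersection: (8, 5, 5) + (-1)·(15, 0, 9) = (-7, 5, -4).

(-7, 5, -4)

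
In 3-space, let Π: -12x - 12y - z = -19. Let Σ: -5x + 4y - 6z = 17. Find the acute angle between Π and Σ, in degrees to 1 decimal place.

cos θ = |n₁·n₂| / (|n₁||n₂|) = |18| / (√289 · √77).
θ = arccos(0.12066) ≈ 83.1°.

83.1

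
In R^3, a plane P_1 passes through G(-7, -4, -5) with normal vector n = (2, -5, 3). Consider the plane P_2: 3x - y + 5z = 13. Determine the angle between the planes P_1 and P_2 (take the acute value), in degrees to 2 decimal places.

P_1: n·r = n·G gives 2x - 5y + 3z = -9.
cos θ = |n₁·n₂| / (|n₁||n₂|) = |26| / (√38 · √35).
θ = arccos(0.71293) ≈ 44.53°.

44.53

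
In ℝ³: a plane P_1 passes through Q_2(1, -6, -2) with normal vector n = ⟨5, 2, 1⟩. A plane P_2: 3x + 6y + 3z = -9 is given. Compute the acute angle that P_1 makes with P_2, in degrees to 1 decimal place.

P_1: n·r = n·Q_2 gives 5x + 2y + z = -9.
cos θ = |n₁·n₂| / (|n₁||n₂|) = |30| / (√30 · √54).
θ = arccos(0.74536) ≈ 41.8°.

41.8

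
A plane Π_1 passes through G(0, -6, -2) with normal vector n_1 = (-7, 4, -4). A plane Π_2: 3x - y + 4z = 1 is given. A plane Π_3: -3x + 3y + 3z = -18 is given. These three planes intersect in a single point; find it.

(0, -5, -1)

Π_1: n_1·r = n_1·G gives -7x + 4y - 4z = -16.
Solving the 3×3 linear system -7x + 4y - 4z = -16, 3x - y + 4z = 1, -3x + 3y + 3z = -18 (e.g. by elimination or Cramer's rule, determinant = -3) gives (0, -5, -1).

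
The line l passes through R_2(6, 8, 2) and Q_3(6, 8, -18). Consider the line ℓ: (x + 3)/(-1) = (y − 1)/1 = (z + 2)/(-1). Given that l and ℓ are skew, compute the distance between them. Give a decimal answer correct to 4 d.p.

11.3137

A direction vector for l is Q_3 − R_2 = (0, 0, -20).
ℓ has direction (-1, 1, -1) through (-3, 1, -2).
Common perpendicular direction n = (0, 0, -20) × (-1, 1, -1) = (20, 20, 0).
With w = (-3, 1, -2) − (6, 8, 2) = (-9, -7, -4), w · n = -320.
Distance = |w · n| / |n| = |-320| / √800 ≈ 11.3137.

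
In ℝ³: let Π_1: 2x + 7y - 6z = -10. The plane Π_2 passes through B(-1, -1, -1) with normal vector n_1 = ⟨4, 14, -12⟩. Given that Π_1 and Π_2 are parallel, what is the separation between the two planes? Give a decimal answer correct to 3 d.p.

Π_2: n_1·r = n_1·B gives 4x + 14y - 12z = -6.
Rescale Π_2 by 1/2: 2x + 7y - 6z = -3. Then distance = |-10 − (-3)| / √89 ≈ 0.742.

0.742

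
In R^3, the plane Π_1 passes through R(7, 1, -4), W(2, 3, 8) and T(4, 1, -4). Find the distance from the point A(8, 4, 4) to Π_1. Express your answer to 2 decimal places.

RW = (-5, 2, 12), RT = (-3, 0, 0); a normal to Π_1 is RW × RT = (0, -36, 6).
Using R: Π_1 has equation -36y + 6z = -60.
n·A − d = (0)·(8) + (-36)·(4) + (6)·(4) − (-60) = -60; |n| = √1332.
Distance = |-60| / √1332 = 60/√1332 ≈ 1.64.

1.64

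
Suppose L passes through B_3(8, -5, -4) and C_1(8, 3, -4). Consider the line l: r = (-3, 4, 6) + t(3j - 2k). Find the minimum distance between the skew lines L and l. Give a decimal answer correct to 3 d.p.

A direction vector for L is C_1 − B_3 = (0, 8, 0).
Common perpendicular direction n = (0, 8, 0) × (0, 3, -2) = (-16, 0, 0).
With w = (-3, 4, 6) − (8, -5, -4) = (-11, 9, 10), w · n = 176.
Distance = |w · n| / |n| = |176| / √256 ≈ 11.000.

11.000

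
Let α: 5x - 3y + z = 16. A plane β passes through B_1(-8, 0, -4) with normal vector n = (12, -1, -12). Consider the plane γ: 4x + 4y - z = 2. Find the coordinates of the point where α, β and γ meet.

β: n·r = n·B_1 gives 12x - y - 12z = -48.
Solving the 3×3 linear system 5x - 3y + z = 16, 12x - y - 12z = -48, 4x + 4y - z = 2 (e.g. by elimination or Cramer's rule, determinant = 405) gives (2, 0, 6).

(2, 0, 6)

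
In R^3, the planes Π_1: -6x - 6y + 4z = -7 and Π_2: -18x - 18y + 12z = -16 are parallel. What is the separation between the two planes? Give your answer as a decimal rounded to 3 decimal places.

0.178

Rescale Π_2 by 1/3: -6x - 6y + 4z = -16/3. Then distance = |-7 − (-16/3)| / √88 ≈ 0.178.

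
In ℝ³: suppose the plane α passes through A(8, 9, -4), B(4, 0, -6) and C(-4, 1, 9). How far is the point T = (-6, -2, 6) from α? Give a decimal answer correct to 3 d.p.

1.556

AB = (-4, -9, -2), AC = (-12, -8, 13); a normal to α is AB × AC = (-133, 76, -76).
Using A: α has equation -133x + 76y - 76z = -76.
n·T − d = (-133)·(-6) + (76)·(-2) + (-76)·(6) − (-76) = 266; |n| = √29241.
Distance = |266| / √29241 = 266/√29241 ≈ 1.556.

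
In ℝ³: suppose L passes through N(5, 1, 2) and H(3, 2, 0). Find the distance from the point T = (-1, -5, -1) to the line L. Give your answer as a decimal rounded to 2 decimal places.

8.06

A direction vector for L is H − N = (-2, 1, -2).
Taking (5, 1, 2) on L with direction v = (-2, 1, -2): w = T − (5, 1, 2) = (-6, -6, -3), and w × v = (15, -6, -18).
Distance = |w × v| / |v| = √585 / √9 ≈ 8.06.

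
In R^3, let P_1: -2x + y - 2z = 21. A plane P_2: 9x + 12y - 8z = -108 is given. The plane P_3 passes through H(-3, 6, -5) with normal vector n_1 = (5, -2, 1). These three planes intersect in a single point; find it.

P_3: n_1·r = n_1·H gives 5x - 2y + z = -32.
Solving the 3×3 linear system -2x + y - 2z = 21, 9x + 12y - 8z = -108, 5x - 2y + z = -32 (e.g. by elimination or Cramer's rule, determinant = 115) gives (-8, -7, -6).

(-8, -7, -6)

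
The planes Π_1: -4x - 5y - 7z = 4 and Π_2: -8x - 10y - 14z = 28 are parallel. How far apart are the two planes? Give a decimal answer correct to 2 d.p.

Rescale Π_2 by 1/2: -4x - 5y - 7z = 14. Then distance = |4 − 14| / √90 ≈ 1.05.

1.05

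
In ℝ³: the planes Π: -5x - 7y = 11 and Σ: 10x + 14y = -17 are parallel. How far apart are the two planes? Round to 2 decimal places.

0.29

Rescale Σ by 1/(-2): -5x - 7y = 17/2. Then distance = |11 − (17/2)| / √74 ≈ 0.29.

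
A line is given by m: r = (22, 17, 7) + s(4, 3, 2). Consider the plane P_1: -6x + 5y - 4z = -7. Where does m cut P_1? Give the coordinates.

(6, 5, -1)

Substitute r = (22, 17, 7) + t(4, 3, 2) into the plane: -75 + (-17)t = -7, so t = -4.
Intersection: (22, 17, 7) + (-4)·(4, 3, 2) = (6, 5, -1).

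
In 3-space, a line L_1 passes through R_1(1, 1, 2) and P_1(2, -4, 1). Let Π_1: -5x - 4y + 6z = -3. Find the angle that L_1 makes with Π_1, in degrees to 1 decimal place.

11.4

A direction vector for L_1 is P_1 − R_1 = (1, -5, -1).
sin θ = |n·v| / (|n||v|) = |9| / (√77 · √27) = 0.19739.
θ ≈ 11.4°.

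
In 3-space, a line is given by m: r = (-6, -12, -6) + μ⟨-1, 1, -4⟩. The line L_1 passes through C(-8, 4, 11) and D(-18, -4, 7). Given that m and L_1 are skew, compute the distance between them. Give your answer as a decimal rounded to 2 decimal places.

A direction vector for L_1 is D − C = (-10, -8, -4).
Common perpendicular direction n = (-1, 1, -4) × (-10, -8, -4) = (-36, 36, 18).
With w = (-8, 4, 11) − (-6, -12, -6) = (-2, 16, 17), w · n = 954.
Distance = |w · n| / |n| = |954| / √2916 ≈ 17.67.

17.67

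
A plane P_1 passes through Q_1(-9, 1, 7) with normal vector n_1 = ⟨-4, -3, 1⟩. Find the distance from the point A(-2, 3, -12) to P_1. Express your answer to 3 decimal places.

10.394

P_1: n_1·r = n_1·Q_1 gives -4x - 3y + z = 40.
n·A − d = (-4)·(-2) + (-3)·(3) + (1)·(-12) − 40 = -53; |n| = √26.
Distance = |-53| / √26 = 53/√26 ≈ 10.394.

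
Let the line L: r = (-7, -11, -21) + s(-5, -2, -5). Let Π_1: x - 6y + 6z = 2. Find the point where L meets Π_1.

Substitute r = (-7, -11, -21) + t(-5, -2, -5) into the plane: -67 + (-23)t = 2, so t = -3.
Intersection: (-7, -11, -21) + (-3)·(-5, -2, -5) = (8, -5, -6).

(8, -5, -6)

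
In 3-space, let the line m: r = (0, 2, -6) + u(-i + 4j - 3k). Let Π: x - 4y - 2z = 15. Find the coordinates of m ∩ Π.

(1, -2, -3)

Substitute r = (0, 2, -6) + t(-1, 4, -3) into the plane: 4 + (-11)t = 15, so t = -1.
Intersection: (0, 2, -6) + (-1)·(-1, 4, -3) = (1, -2, -3).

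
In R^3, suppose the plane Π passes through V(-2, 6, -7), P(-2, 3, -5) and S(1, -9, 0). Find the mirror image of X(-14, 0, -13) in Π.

(4, 12, 5)

VP = (0, -3, 2), VS = (3, -15, 7); a normal to Π is VP × VS = (9, 6, 9).
Using V: Π has equation 9x + 6y + 9z = -45.
λ = (n·X − d)/|n|² = (-243 − (-45))/198 = -1.
Reflection = X − 2λn = (-14, 0, -13) − (-2)·(9, 6, 9) = (4, 12, 5).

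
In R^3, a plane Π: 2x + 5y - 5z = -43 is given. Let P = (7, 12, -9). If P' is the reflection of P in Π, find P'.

λ = (n·P − d)/|n|² = (119 − (-43))/54 = 3.
Reflection = P − 2λn = (7, 12, -9) − 6·(2, 5, -5) = (-5, -18, 21).

(-5, -18, 21)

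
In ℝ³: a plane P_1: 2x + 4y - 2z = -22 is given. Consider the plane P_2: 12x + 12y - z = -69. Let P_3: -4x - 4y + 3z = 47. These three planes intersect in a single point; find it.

(-8, 3, 9)

Solving the 3×3 linear system 2x + 4y - 2z = -22, 12x + 12y - z = -69, -4x - 4y + 3z = 47 (e.g. by elimination or Cramer's rule, determinant = -64) gives (-8, 3, 9).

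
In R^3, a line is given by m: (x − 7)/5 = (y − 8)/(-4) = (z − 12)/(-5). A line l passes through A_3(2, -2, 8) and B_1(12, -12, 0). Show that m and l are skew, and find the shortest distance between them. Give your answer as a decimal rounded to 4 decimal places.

m has direction (5, -4, -5) through (7, 8, 12).
A direction vector for l is B_1 − A_3 = (10, -10, -8).
Common perpendicular direction n = (5, -4, -5) × (10, -10, -8) = (-18, -10, -10).
With w = (2, -2, 8) − (7, 8, 12) = (-5, -10, -4), w · n = 230.
Since n ≠ 0 the lines are not parallel, and w · n = 230 ≠ 0 so they do not intersect; hence they are skew.
Distance = |w · n| / |n| = |230| / √524 ≈ 10.0476.

10.0476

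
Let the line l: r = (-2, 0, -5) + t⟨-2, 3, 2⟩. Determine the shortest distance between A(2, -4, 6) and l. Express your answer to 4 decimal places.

Taking (-2, 0, -5) on l with direction v = (-2, 3, 2): w = A − (-2, 0, -5) = (4, -4, 11), and w × v = (-41, -30, 4).
Distance = |w × v| / |v| = √2597 / √17 ≈ 12.3598.

12.3598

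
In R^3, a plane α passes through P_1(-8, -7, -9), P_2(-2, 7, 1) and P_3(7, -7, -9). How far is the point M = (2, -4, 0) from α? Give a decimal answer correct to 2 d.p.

5.58

P_1P_2 = (6, 14, 10), P_1P_3 = (15, 0, 0); a normal to α is P_1P_2 × P_1P_3 = (0, 150, -210).
Using P_1: α has equation 150y - 210z = 840.
n·M − d = (0)·(2) + (150)·(-4) + (-210)·(0) − 840 = -1440; |n| = √66600.
Distance = |-1440| / √66600 = 1440/√66600 ≈ 5.58.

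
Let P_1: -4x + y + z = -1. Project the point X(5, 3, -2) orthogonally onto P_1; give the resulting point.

(1, 4, -1)

Foot = X − λn with λ = (n·X − d)/|n|² = (-19 − (-1))/18 = -1.
Foot = (5, 3, -2) − (-1)·(-4, 1, 1) = (1, 4, -1).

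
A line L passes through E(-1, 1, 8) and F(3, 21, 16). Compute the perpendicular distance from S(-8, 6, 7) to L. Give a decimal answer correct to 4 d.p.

A direction vector for L is F − E = (4, 20, 8).
Taking (-1, 1, 8) on L with direction v = (4, 20, 8): w = S − (-1, 1, 8) = (-7, 5, -1), and w × v = (60, 52, -160).
Distance = |w × v| / |v| = √31904 / √480 ≈ 8.1527.

8.1527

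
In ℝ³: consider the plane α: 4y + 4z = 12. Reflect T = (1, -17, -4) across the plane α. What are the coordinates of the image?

(1, 7, 20)

λ = (n·T − d)/|n|² = (-84 − 12)/32 = -3.
Reflection = T − 2λn = (1, -17, -4) − (-6)·(0, 4, 4) = (1, 7, 20).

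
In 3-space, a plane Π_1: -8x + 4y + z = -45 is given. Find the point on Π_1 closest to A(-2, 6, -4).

(6, 2, -5)

Foot = A − λn with λ = (n·A − d)/|n|² = (36 − (-45))/81 = 1.
Foot = (-2, 6, -4) − 1·(-8, 4, 1) = (6, 2, -5).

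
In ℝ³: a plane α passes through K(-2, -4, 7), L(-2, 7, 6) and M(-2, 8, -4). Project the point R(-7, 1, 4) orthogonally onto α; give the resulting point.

KL = (0, 11, -1), KM = (0, 12, -11); a normal to α is KL × KM = (-109, 0, 0).
Using K: α has equation -109x = 218.
Foot = R − λn with λ = (n·R − d)/|n|² = (763 − 218)/11881 = 5/109.
Foot = (-7, 1, 4) − (5/109)·(-109, 0, 0) = (-2, 1, 4).

(-2, 1, 4)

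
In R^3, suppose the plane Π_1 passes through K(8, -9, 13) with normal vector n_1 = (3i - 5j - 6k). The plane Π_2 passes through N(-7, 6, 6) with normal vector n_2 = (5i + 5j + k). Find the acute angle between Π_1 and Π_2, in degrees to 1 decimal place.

74.5

Π_1: n_1·r = n_1·K gives 3x - 5y - 6z = -9.
Π_2: n_2·r = n_2·N gives 5x + 5y + z = 1.
cos θ = |n₁·n₂| / (|n₁||n₂|) = |-16| / (√70 · √51).
θ = arccos(0.26778) ≈ 74.5°.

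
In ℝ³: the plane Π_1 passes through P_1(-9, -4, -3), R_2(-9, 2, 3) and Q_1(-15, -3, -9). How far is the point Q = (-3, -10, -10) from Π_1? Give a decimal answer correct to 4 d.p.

P_1R_2 = (0, 6, 6), P_1Q_1 = (-6, 1, -6); a normal to Π_1 is P_1R_2 × P_1Q_1 = (-42, -36, 36).
Using P_1: Π_1 has equation -42x - 36y + 36z = 414.
n·Q − d = (-42)·(-3) + (-36)·(-10) + (36)·(-10) − 414 = -288; |n| = √4356.
Distance = |-288| / √4356 = 288/√4356 ≈ 4.3636.

4.3636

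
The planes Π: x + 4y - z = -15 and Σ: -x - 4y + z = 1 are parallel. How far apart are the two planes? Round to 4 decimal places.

3.2998

Rescale Σ by 1/(-1): x + 4y - z = -1. Then distance = |-15 − (-1)| / √18 ≈ 3.2998.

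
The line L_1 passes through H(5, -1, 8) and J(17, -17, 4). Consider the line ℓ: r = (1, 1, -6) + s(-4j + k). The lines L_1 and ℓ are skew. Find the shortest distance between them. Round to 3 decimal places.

13.170

A direction vector for L_1 is J − H = (12, -16, -4).
Common perpendicular direction n = (12, -16, -4) × (0, -4, 1) = (-32, -12, -48).
With w = (1, 1, -6) − (5, -1, 8) = (-4, 2, -14), w · n = 776.
Distance = |w · n| / |n| = |776| / √3472 ≈ 13.170.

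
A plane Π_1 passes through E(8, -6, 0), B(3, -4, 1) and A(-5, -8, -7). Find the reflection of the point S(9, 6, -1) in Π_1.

EB = (-5, 2, 1), EA = (-13, -2, -7); a normal to Π_1 is EB × EA = (-12, -48, 36).
Using E: Π_1 has equation -12x - 48y + 36z = 192.
λ = (n·S − d)/|n|² = (-432 − 192)/3744 = -1/6.
Reflection = S − 2λn = (9, 6, -1) − (-1/3)·(-12, -48, 36) = (5, -10, 11).

(5, -10, 11)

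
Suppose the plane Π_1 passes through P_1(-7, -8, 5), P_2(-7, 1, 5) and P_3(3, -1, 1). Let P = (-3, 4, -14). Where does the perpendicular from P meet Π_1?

(3, 4, 1)

P_1P_2 = (0, 9, 0), P_1P_3 = (10, 7, -4); a normal to Π_1 is P_1P_2 × P_1P_3 = (-36, 0, -90).
Using P_1: Π_1 has equation -36x - 90z = -198.
Foot = P − λn with λ = (n·P − d)/|n|² = (1368 − (-198))/9396 = 1/6.
Foot = (-3, 4, -14) − (1/6)·(-36, 0, -90) = (3, 4, 1).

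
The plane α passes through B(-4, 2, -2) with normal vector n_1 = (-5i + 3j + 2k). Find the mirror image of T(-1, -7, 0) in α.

α: n_1·r = n_1·B gives -5x + 3y + 2z = 22.
λ = (n·T − d)/|n|² = (-16 − 22)/38 = -1.
Reflection = T − 2λn = (-1, -7, 0) − (-2)·(-5, 3, 2) = (-11, -1, 4).

(-11, -1, 4)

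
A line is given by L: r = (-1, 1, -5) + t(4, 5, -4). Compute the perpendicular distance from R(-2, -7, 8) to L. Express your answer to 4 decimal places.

Taking (-1, 1, -5) on L with direction v = (4, 5, -4): w = R − (-1, 1, -5) = (-1, -8, 13), and w × v = (-33, 48, 27).
Distance = |w × v| / |v| = √4122 / √57 ≈ 8.5039.

8.5039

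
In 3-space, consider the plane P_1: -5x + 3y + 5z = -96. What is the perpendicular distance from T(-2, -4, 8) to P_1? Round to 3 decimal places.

17.445

n·T − d = (-5)·(-2) + (3)·(-4) + (5)·(8) − (-96) = 134; |n| = √59.
Distance = |134| / √59 = 134/√59 ≈ 17.445.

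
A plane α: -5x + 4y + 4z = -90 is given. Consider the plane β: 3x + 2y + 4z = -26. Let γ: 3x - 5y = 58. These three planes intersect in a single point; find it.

Solving the 3×3 linear system -5x + 4y + 4z = -90, 3x + 2y + 4z = -26, 3x - 5y = 58 (e.g. by elimination or Cramer's rule, determinant = -136) gives (6, -8, -7).

(6, -8, -7)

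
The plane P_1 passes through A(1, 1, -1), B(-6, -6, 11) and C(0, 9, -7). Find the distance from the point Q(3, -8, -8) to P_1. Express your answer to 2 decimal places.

8.27

AB = (-7, -7, 12), AC = (-1, 8, -6); a normal to P_1 is AB × AC = (-54, -54, -63).
Using A: P_1 has equation -54x - 54y - 63z = -45.
n·Q − d = (-54)·(3) + (-54)·(-8) + (-63)·(-8) − (-45) = 819; |n| = √9801.
Distance = |819| / √9801 = 819/√9801 ≈ 8.27.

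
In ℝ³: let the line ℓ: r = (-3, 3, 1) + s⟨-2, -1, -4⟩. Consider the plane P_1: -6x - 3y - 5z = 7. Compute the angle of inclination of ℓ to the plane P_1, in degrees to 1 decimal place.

sin θ = |n·v| / (|n||v|) = |35| / (√70 · √21) = 0.91287.
θ ≈ 65.9°.

65.9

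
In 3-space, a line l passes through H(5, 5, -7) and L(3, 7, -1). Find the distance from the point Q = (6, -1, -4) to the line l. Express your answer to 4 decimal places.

A direction vector for l is L − H = (-2, 2, 6).
Taking (5, 5, -7) on l with direction v = (-2, 2, 6): w = Q − (5, 5, -7) = (1, -6, 3), and w × v = (-42, -12, -10).
Distance = |w × v| / |v| = √2008 / √44 ≈ 6.7555.

6.7555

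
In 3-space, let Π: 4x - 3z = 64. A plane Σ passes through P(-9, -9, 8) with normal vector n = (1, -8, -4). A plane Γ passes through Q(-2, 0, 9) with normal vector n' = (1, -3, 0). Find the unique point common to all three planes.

(7, 3, -12)

Σ: n·r = n·P gives x - 8y - 4z = 31.
Γ: n'·r = n'·Q gives x - 3y = -2.
Solving the 3×3 linear system 4x - 3z = 64, x - 8y - 4z = 31, x - 3y = -2 (e.g. by elimination or Cramer's rule, determinant = -63) gives (7, 3, -12).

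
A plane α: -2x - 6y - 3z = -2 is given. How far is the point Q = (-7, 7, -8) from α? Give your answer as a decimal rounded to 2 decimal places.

0.29

n·Q − d = (-2)·(-7) + (-6)·(7) + (-3)·(-8) − (-2) = -2; |n| = √49.
Distance = |-2| / √49 = 2/√49 ≈ 0.29.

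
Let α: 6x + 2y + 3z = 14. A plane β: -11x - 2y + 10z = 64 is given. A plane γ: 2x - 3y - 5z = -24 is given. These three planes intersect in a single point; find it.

Solving the 3×3 linear system 6x + 2y + 3z = 14, -11x - 2y + 10z = 64, 2x - 3y - 5z = -24 (e.g. by elimination or Cramer's rule, determinant = 281) gives (0, -2, 6).

(0, -2, 6)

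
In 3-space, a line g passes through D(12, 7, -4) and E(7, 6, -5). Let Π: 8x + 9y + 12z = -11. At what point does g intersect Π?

(2, 5, -6)

A direction vector for g is E − D = (-5, -1, -1).
Substitute r = (12, 7, -4) + t(-5, -1, -1) into the plane: 111 + (-61)t = -11, so t = 2.
Intersection: (12, 7, -4) + 2·(-5, -1, -1) = (2, 5, -6).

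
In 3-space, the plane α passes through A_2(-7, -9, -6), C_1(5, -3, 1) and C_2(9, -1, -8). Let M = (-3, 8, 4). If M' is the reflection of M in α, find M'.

(9, -16, 4)

A_2C_1 = (12, 6, 7), A_2C_2 = (16, 8, -2); a normal to α is A_2C_1 × A_2C_2 = (-68, 136, 0).
Using A_2: α has equation -68x + 136y = -748.
λ = (n·M − d)/|n|² = (1292 − (-748))/23120 = 3/34.
Reflection = M − 2λn = (-3, 8, 4) − (3/17)·(-68, 136, 0) = (9, -16, 4).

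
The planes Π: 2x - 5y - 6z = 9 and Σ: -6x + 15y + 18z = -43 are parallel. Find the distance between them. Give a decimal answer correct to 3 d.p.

0.662

Rescale Σ by 1/(-3): 2x - 5y - 6z = 43/3. Then distance = |9 − (43/3)| / √65 ≈ 0.662.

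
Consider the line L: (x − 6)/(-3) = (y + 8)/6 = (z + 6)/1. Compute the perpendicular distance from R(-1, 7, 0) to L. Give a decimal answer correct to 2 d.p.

L has direction (-3, 6, 1) through (6, -8, -6).
Taking (6, -8, -6) on L with direction v = (-3, 6, 1): w = R − (6, -8, -6) = (-7, 15, 6), and w × v = (-21, -11, 3).
Distance = |w × v| / |v| = √571 / √46 ≈ 3.52.

3.52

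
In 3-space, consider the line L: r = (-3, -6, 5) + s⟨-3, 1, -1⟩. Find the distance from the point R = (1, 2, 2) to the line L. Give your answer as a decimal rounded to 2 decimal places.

9.43

Taking (-3, -6, 5) on L with direction v = (-3, 1, -1): w = R − (-3, -6, 5) = (4, 8, -3), and w × v = (-5, 13, 28).
Distance = |w × v| / |v| = √978 / √11 ≈ 9.43.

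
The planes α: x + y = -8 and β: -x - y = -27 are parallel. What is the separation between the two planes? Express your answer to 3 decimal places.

24.749

Rescale β by 1/(-1): x + y = 27. Then distance = |-8 − 27| / √2 ≈ 24.749.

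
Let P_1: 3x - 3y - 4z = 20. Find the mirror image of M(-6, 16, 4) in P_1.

λ = (n·M − d)/|n|² = (-82 − 20)/34 = -3.
Reflection = M − 2λn = (-6, 16, 4) − (-6)·(3, -3, -4) = (12, -2, -20).

(12, -2, -20)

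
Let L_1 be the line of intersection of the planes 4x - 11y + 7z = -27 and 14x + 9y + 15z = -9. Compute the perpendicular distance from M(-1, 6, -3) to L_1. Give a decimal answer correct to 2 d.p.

Direction of L_1: (4, -11, 7) × (14, 9, 15) = (-228, 38, 190).
A point on L_1: solving the two plane equations with x = -3 gives (-3, 2, 1).
Taking (-3, 2, 1) on L_1 with direction v = (-228, 38, 190): w = M − (-3, 2, 1) = (2, 4, -4), and w × v = (912, 532, 988).
Distance = |w × v| / |v| = √2090912 / √89528 ≈ 4.83.

4.83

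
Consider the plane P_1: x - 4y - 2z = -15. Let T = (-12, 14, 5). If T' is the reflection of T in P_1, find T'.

λ = (n·T − d)/|n|² = (-78 − (-15))/21 = -3.
Reflection = T − 2λn = (-12, 14, 5) − (-6)·(1, -4, -2) = (-6, -10, -7).

(-6, -10, -7)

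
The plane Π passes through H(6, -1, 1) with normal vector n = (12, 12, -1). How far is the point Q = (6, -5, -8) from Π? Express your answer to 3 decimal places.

Π: n·r = n·H gives 12x + 12y - z = 59.
n·Q − d = (12)·(6) + (12)·(-5) + (-1)·(-8) − 59 = -39; |n| = √289.
Distance = |-39| / √289 = 39/√289 ≈ 2.294.

2.294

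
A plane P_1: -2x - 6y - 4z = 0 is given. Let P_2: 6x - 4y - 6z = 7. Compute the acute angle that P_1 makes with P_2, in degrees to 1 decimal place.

cos θ = |n₁·n₂| / (|n₁||n₂|) = |36| / (√56 · √88).
θ = arccos(0.51282) ≈ 59.1°.

59.1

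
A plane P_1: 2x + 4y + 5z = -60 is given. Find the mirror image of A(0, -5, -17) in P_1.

λ = (n·A − d)/|n|² = (-105 − (-60))/45 = -1.
Reflection = A − 2λn = (0, -5, -17) − (-2)·(2, 4, 5) = (4, 3, -7).

(4, 3, -7)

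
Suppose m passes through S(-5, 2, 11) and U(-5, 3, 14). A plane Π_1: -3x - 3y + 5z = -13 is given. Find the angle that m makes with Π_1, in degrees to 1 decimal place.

A direction vector for m is U − S = (0, 1, 3).
sin θ = |n·v| / (|n||v|) = |12| / (√43 · √10) = 0.57869.
θ ≈ 35.4°.

35.4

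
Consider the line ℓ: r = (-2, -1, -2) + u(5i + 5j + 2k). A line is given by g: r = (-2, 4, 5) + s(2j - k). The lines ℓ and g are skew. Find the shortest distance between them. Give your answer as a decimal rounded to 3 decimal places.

Common perpendicular direction n = (5, 5, 2) × (0, 2, -1) = (-9, 5, 10).
With w = (-2, 4, 5) − (-2, -1, -2) = (0, 5, 7), w · n = 95.
Distance = |w · n| / |n| = |95| / √206 ≈ 6.619.

6.619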